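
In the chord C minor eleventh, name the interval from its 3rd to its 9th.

Cm11: C–Eb–G–Bb–D–F.
That puts Eb below D.
Eb up to D spans 7 letter names and 11 semitones — a major seventh.

major 7th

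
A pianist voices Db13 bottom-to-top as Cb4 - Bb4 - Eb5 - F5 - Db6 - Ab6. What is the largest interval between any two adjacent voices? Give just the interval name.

major seventh

Adjacent intervals: Cb4→Bb4 = major seventh; Bb4→Eb5 = perfect fourth; Eb5→F5 = major second; F5→Db6 = minor sixth; Db6→Ab6 = perfect fifth.
The largest is Cb4 to Bb4, a major seventh (11 semitones).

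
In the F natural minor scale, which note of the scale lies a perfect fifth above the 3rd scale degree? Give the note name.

Eb

The scale is F G A♭ B♭ C D♭ E♭.
The 3rd scale degree is A♭; a perfect fifth above that is E♭ — scale degree 7.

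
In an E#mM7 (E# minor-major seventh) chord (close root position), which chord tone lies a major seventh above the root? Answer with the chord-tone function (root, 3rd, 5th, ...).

E# minor-major seventh: E# G# B# D##.
The root is E#. A major seventh above E# is D##.
D## is the chord's 7th.

7th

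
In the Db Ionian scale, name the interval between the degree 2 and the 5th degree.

The scale runs Db Eb F Gb Ab Bb C.
So we need the interval from Eb up to Ab.
Eb up to Ab spans 4 letter names and 5 semitones — a perfect fourth.

P4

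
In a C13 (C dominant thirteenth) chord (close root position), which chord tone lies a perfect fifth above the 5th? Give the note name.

Spelling the chord: C E G B♭ D A.
The 5th is G. A perfect fifth above G is D.
D is the chord's 9th.

D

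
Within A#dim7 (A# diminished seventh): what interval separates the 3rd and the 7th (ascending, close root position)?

d5

A#°7: A# C# E G.
That puts C# below G.
From C# to G: 6 semitones over a fifth = diminished.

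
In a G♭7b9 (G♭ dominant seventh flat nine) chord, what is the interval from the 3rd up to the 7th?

G♭7b9: G♭-B♭-D♭-F♭-A𝄫.
So we need the interval from B♭ up to F♭.
5 letter names make it a fifth; at 6 semitones (a half step narrower than perfect) the quality is diminished.
That tritone between 3rd and 7th is what gives the dominant seventh its pull toward resolution.

diminished 5th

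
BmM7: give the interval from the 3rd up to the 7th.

augmented fifth

The chord tones of BmM7 (B minor-major seventh) are B, D, F#, A#.
That puts D below A#.
From D to A#: 8 semitones over a fifth = augmented.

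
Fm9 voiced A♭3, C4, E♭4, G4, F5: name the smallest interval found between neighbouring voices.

minor third

Adjacent intervals: A♭3→C4 = major third; C4→E♭4 = minor third; E♭4→G4 = major third; G4→F5 = minor seventh.
The smallest is C4 to E♭4, a minor third (3 semitones).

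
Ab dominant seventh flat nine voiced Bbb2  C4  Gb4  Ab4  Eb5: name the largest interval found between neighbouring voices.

augmented ninth

Adjacent intervals: Bbb2→C4 = augmented ninth; C4→Gb4 = diminished fifth; Gb4→Ab4 = major second; Ab4→Eb5 = perfect fifth.
The largest is Bbb2 to C4, an augmented ninth (15 semitones).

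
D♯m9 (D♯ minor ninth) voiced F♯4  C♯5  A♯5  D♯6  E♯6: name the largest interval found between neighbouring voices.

major sixth

Adjacent intervals: F♯4→C♯5 = perfect fifth; C♯5→A♯5 = major sixth; A♯5→D♯6 = perfect fourth; D♯6→E♯6 = major second.
The largest is C♯5 to A♯5, a major sixth (9 semitones).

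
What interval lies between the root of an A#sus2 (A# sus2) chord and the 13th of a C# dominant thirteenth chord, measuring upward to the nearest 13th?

perfect unison

A#sus2 (A# sus2) has A# as its root, and C# dominant thirteenth has A# as its 13th.
A# up to A# spans 1 letter names and 0 semitones — a perfect unison.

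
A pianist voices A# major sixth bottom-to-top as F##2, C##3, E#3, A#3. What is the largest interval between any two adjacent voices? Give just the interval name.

perfect 5th

Adjacent intervals: F##2→C##3 = perfect fifth; C##3→E#3 = minor third; E#3→A#3 = perfect fourth.
The largest is F##2 to C##3, a perfect fifth (7 semitones).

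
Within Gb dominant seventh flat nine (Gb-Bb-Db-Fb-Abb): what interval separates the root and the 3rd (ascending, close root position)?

So we need the interval from Gb up to Bb.
Gb up to Bb spans 3 letter names and 4 semitones — a major third.

M3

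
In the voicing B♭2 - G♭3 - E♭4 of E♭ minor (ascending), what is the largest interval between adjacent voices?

Adjacent intervals: B♭2→G♭3 = minor sixth; G♭3→E♭4 = major sixth.
The largest is G♭3 to E♭4, a major sixth (9 semitones).

M6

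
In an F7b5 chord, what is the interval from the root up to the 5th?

F7b5: F-A-C♭-E♭.
So we need the interval from F up to C♭.
From F to C♭: 6 semitones over a fifth = diminished.

diminished 5th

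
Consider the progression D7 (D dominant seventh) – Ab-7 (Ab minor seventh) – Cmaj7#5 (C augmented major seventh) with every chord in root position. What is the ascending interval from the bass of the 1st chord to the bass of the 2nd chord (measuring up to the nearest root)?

The roots are D and Ab.
5 letter names make it a fifth; at 6 semitones (a half step narrower than perfect) the quality is diminished.

diminished fifth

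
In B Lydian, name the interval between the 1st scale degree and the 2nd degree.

The scale runs B C# D# E# F# G# A#.
So we need the interval from B up to C#.
Counting 2 letters and 2 half steps from B gives a major second.

major second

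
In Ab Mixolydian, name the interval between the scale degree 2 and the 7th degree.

m6

Ab mixolydian: Ab Bb C Db Eb F Gb.
Scale degree 2 = Bb; scale degree 7 = Gb.
From Bb to Gb: 8 semitones over a sixth = minor.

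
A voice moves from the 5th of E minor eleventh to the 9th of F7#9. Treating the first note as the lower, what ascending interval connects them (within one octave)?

major sixth

E minor eleventh has B as its 5th, and F7#9 has G♯ as its 9th.
B up to G♯ spans 6 letter names and 9 semitones — a major sixth.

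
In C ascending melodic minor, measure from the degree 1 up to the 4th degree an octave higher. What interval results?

Spelling C ascending melodic minor: C D Eb F G A B.
Degree 1 = C; 4th scale degree (up an octave) = F.
C up to F spans 11 letter names and 17 semitones — a perfect eleventh.

perfect 11th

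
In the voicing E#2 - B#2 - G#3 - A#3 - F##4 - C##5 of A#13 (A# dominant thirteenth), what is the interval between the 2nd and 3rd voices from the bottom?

Those voices are B#2 and G#3.
From B# to G#: 8 semitones over a sixth = minor.

m6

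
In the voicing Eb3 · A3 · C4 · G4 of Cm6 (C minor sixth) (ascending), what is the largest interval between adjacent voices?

Adjacent intervals: Eb3→A3 = augmented fourth; A3→C4 = minor third; C4→G4 = perfect fifth.
The largest is C4 to G4, a perfect fifth (7 semitones).

perfect fifth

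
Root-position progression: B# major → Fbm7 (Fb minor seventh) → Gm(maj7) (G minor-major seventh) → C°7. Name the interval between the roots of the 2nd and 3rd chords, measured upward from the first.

augmented second

The roots are Fb and G.
From Fb to G: 3 semitones over a second = augmented.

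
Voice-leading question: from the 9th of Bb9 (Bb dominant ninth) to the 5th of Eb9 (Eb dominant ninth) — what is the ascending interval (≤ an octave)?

Bb9 (Bb dominant ninth) has C as its 9th, and Eb9 (Eb dominant ninth) has Bb as its 5th.
From C to Bb: 10 semitones over a seventh = minor.

m7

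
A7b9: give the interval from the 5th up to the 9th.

A7b9 is spelled A-C#-E-G-Bb.
5th = E; 9th = Bb.
E up to Bb is 6 semitones, a half step narrower than a perfect fifth, so the interval is diminished.

diminished fifth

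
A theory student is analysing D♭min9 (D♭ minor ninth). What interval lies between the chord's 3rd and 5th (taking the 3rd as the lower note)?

D♭min9 is spelled D♭, F♭, A♭, C♭, E♭.
That puts F♭ below A♭.
Counting 3 letters and 4 half steps from F♭ gives a major third.

M3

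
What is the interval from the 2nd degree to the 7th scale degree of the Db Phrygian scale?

Spelling the Db Phrygian scale: Db Ebb Fb Gb Ab Bbb Cb.
So we need the interval from Ebb up to Cb.
Ebb up to Cb spans 6 letter names and 9 semitones — a major sixth.

major 6th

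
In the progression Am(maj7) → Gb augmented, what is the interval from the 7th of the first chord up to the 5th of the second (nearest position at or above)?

Am(maj7) has G# as its 7th, and Gb augmented has D as its 5th.
5 letter names make it a fifth; at 6 semitones (a half step narrower than perfect) the quality is diminished.

diminished 5th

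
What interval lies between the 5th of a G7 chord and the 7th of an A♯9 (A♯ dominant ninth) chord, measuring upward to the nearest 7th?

The 5th of G7 is D; the 7th of A♯9 (A♯ dominant ninth) is G♯.
D up to G♯ is 6 semitones, a half step wider than a perfect fourth, so the interval is augmented.

A4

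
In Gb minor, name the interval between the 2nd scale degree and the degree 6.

d5

Spelling Gb minor: Gb Ab Bbb Cb Db Ebb Fb.
So we need the interval from Ab up to Ebb.
From Ab to Ebb: 6 semitones over a fifth = diminished.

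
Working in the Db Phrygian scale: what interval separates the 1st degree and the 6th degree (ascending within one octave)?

minor 6th

The scale runs Db Ebb Fb Gb Ab Bbb Cb.
The 1st degree is Db and the 6th degree is Bbb.
6 letter names make it a sixth; at 8 semitones (a half step narrower than major) the quality is minor.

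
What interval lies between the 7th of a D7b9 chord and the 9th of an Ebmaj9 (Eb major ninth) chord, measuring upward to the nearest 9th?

D7b9 has C as its 7th, and Ebmaj9 (Eb major ninth) has F as its 9th.
Counting 4 letters and 5 half steps from C gives a perfect fourth.

perfect fourth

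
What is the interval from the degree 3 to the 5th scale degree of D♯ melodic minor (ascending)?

The scale runs D♯ E♯ F♯ G♯ A♯ B♯ C𝄪.
The degree 3 is F♯ and the 5th degree is A♯.
From F♯ to A♯ is 4 semitones, exactly the major third.

major 3rd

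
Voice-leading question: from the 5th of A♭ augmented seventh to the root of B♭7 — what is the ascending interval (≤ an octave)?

diminished fifth

A♭ augmented seventh has E as its 5th, and B♭7 has B♭ as its root.
5 letter names make it a fifth; at 6 semitones (a half step narrower than perfect) the quality is diminished.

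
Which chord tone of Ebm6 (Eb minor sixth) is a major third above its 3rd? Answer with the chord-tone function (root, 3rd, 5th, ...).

5th

Ebmin6 is spelled Eb–Gb–Bb–C.
The 3rd is Gb. A major third above Gb is Bb.
Bb is the chord's 5th.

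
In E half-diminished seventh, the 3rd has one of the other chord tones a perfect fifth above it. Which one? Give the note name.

Spelling the chord: E-G-Bb-D.
The 3rd is G. A perfect fifth above G is D.
D is the chord's 7th.

D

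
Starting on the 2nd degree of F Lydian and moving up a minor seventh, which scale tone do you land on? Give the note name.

F

The scale is F G A B C D E.
The 2nd degree is G; a minor seventh above that is F — scale degree 1.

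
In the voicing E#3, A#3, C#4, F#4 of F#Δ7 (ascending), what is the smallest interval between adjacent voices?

Adjacent intervals: E#3→A#3 = perfect fourth; A#3→C#4 = minor third; C#4→F#4 = perfect fourth.
The smallest is A#3 to C#4, a minor third (3 semitones).

minor 3rd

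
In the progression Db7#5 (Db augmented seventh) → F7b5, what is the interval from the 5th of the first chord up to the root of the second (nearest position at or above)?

The 5th of Db7#5 (Db augmented seventh) is A; the root of F7b5 is F.
6 letter names make it a sixth; at 8 semitones (a half step narrower than major) the quality is minor.

minor sixth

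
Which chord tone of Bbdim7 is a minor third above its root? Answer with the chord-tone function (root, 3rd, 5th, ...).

Spelling the chord: Bb Db Fb Abb.
The root is Bb. A minor third above Bb is Db.
Db is the chord's 3rd.

3rd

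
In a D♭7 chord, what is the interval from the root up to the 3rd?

The chord tones of D♭ dominant seventh are D♭ F A♭ C♭.
That puts D♭ below F.
D♭ up to F spans 3 letter names and 4 semitones — a major third.

M3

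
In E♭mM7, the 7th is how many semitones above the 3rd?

8

E♭mM7 (E♭ minor-major seventh): E♭ G♭ B♭ D.
G♭ to D is an augmented fifth: 8 semitones.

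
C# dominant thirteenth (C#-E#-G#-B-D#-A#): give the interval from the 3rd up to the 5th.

That puts E# below G#.
E# up to G# is 3 semitones, a half step narrower than a major third, so the interval is minor.

minor third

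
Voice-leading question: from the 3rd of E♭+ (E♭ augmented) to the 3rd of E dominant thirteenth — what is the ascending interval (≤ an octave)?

augmented unison

E♭+ (E♭ augmented) has G as its 3rd, and E dominant thirteenth has G♯ as its 3rd.
1 letter names make it a unison; at 1 semitone (a half step wider than perfect) the quality is augmented.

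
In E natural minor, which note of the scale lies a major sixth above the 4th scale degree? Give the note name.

F#

The scale is E F# G A B C D.
The 4th scale degree is A; a major sixth above that is F# — scale degree 2.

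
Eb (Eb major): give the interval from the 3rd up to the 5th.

minor third

Ebmaj (Eb major) is spelled Eb–G–Bb.
That puts G below Bb.
3 letter names make it a third; at 3 semitones (a half step narrower than major) the quality is minor.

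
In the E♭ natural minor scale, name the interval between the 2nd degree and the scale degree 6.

The scale runs E♭ F G♭ A♭ B♭ C♭ D♭.
The 2nd degree is F and the 6th scale degree is C♭.
5 letter names make it a fifth; at 6 semitones (a half step narrower than perfect) the quality is diminished.

diminished 5th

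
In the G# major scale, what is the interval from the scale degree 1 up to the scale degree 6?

Spelling the G# major scale: G# A# B# C# D# E# F##.
Scale degree 1 = G#; scale degree 6 = E#.
G# up to E# spans 6 letter names and 9 semitones — a major sixth.

major sixth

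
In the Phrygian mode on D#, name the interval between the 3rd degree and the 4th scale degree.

D# phrygian: D# E F# G# A# B C#.
So we need the interval from F# up to G#.
F# up to G# spans 2 letter names and 2 semitones — a major second.

major 2nd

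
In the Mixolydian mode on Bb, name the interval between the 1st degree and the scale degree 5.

Spelling the Mixolydian mode on Bb: Bb C D Eb F G Ab.
1st degree = Bb; scale degree 5 = F.
Bb up to F spans 5 letter names and 7 semitones — a perfect fifth.

perfect fifth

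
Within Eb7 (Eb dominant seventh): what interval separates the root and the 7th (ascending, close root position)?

Eb7: Eb–G–Bb–Db.
That puts Eb below Db.
From Eb to Db: 10 semitones over a seventh = minor.

minor seventh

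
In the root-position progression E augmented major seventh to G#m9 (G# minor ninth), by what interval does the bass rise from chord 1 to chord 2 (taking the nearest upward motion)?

The roots are E and G#.
Counting 3 letters and 4 half steps from E gives a major third.

major 3rd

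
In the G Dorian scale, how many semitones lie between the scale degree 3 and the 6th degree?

The scale is G A Bb C D E F.
Bb up to E is an augmented fourth — 6 semitones.

6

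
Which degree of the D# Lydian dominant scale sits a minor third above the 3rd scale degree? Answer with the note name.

A#

The scale is D# E# F## G## A# B# C#.
The 3rd scale degree is F##; a minor third above that is A# — scale degree 5.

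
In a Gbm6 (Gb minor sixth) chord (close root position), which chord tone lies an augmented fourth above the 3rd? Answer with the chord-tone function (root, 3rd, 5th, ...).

6th

Spelling the chord: Gb–Bbb–Db–Eb.
The 3rd is Bbb. An augmented fourth above Bbb is Eb.
Eb is the chord's 6th.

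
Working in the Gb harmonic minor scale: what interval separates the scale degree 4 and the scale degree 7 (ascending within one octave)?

augmented fourth

Gb harmonic minor: Gb Ab Bbb Cb Db Ebb F.
The scale degree 4 is Cb and the 7th degree is F.
From Cb to F: 6 semitones over a fourth = augmented.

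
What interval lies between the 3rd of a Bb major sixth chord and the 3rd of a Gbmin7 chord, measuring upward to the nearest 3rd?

diminished sixth

The 3rd of Bb major sixth is D; the 3rd of Gbmin7 is Bbb.
From D to Bbb: 7 semitones over a sixth = diminished.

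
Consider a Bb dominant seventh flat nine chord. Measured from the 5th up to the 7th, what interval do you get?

Bb7b9 (Bb dominant seventh flat nine): Bb, D, F, Ab, Cb.
So we need the interval from F up to Ab.
From F to Ab: 3 semitones over a third = minor.

minor third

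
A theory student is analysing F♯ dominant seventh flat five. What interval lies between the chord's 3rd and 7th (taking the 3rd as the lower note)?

F♯7b5: F♯-A♯-C-E.
That puts A♯ below E.
5 letter names make it a fifth; at 6 semitones (a half step narrower than perfect) the quality is diminished.

diminished fifth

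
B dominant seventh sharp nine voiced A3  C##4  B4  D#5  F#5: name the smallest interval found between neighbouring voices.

minor third

Adjacent intervals: A3→C##4 = augmented third; C##4→B4 = diminished seventh; B4→D#5 = major third; D#5→F#5 = minor third.
The smallest is D#5 to F#5, a minor third (3 semitones).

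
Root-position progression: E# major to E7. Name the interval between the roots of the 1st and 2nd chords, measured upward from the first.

The roots are E# and E.
8 letter names make it an octave; at 11 semitones (a half step narrower than perfect) the quality is diminished.

diminished octave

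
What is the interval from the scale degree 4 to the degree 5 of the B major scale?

The scale runs B C# D# E F# G# A#.
The scale degree 4 is E and the scale degree 5 is F#.
Counting 2 letters and 2 half steps from E gives a major second.

major second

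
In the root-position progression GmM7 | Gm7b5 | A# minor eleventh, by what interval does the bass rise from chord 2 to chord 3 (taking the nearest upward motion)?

augmented second

The roots are G and A#.
G up to A# is 3 semitones, a half step wider than a major second, so the interval is augmented.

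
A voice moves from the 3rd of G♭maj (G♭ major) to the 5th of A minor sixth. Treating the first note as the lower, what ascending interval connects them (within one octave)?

A4

The 3rd of G♭maj (G♭ major) is B♭; the 5th of A minor sixth is E.
B♭ up to E is 6 semitones, a half step wider than a perfect fourth, so the interval is augmented.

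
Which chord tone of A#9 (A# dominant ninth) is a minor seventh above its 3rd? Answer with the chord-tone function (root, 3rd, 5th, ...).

9th

A#9 is spelled A#–C##–E#–G#–B#.
The 3rd is C##. A minor seventh above C## is B#.
B# is the chord's 9th.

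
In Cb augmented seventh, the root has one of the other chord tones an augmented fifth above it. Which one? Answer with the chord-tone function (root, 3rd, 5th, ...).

5th

Cbaug7 is spelled Cb–Eb–G–Bbb.
The root is Cb. An augmented fifth above Cb is G.
G is the chord's 5th.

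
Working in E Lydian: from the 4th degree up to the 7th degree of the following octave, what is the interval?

Spelling E Lydian: E F# G# A# B C# D#.
That puts A# below D#.
From A# to D# is 17 semitones, exactly the perfect eleventh.

perfect eleventh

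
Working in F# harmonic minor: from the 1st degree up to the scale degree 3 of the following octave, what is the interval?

m10

F# harmonic minor: F# G# A B C# D E#.
So we need the interval from F# up to A.
From F# to A: 15 semitones over a tenth = minor.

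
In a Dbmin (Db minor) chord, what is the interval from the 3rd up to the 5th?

Dbm (Db minor) is spelled Db, Fb, Ab.
That puts Fb below Ab.
Counting 3 letters and 4 half steps from Fb gives a major third.

major third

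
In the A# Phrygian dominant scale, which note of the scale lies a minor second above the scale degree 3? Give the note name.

D#

The scale is A# B C## D# E# F# G#.
The scale degree 3 is C##; a minor second above that is D# — scale degree 4.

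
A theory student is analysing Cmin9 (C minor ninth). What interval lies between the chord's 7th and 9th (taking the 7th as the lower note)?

major third

Cm9: C E♭ G B♭ D.
So we need the interval from B♭ up to D.
From B♭ to D is 4 semitones, exactly the major third.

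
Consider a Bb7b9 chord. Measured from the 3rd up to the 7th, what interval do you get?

Bb7b9 (Bb dominant seventh flat nine): Bb-D-F-Ab-Cb.
So we need the interval from D up to Ab.
D up to Ab is 6 semitones, a half step narrower than a perfect fifth, so the interval is diminished.
That tritone between 3rd and 7th is what gives the dominant seventh its pull toward resolution.

diminished fifth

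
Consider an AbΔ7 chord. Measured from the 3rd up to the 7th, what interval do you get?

AbΔ7 is spelled Ab-C-Eb-G.
3rd = C; 7th = G.
Counting 5 letters and 7 half steps from C gives a perfect fifth.

perfect 5th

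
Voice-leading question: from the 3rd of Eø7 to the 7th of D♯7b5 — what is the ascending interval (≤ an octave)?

augmented 4th

The 3rd of Eø7 is G; the 7th of D♯7b5 is C♯.
4 letter names make it a fourth; at 6 semitones (a half step wider than perfect) the quality is augmented.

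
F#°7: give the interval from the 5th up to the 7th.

minor 3rd

Spelling the chord: F# A C Eb.
5th = C; 7th = Eb.
3 letter names make it a third; at 3 semitones (a half step narrower than major) the quality is minor.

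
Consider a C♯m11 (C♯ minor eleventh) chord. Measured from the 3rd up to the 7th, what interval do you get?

The chord tones of C♯m11 are C♯, E, G♯, B, D♯, F♯.
The 3rd is E and the 7th is B.
From E to B is 7 semitones, exactly the perfect fifth.

perfect 5th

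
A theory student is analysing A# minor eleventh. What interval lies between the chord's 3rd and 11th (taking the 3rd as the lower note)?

major 9th

Spelling the chord: A#-C#-E#-G#-B#-D#.
3rd = C#; 11th = D#.
From C# to D# is 14 semitones, exactly the major ninth.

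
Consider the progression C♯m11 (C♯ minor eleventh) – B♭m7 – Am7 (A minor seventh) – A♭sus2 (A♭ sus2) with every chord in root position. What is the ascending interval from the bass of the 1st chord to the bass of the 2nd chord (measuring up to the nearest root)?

The roots are C♯ and B♭.
C♯ up to B♭ is 9 semitones, a whole step narrower than a major seventh, so the interval is diminished.

diminished seventh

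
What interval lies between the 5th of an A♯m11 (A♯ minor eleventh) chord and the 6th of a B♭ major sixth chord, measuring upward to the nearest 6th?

A♯m11 (A♯ minor eleventh) has E♯ as its 5th, and B♭ major sixth has G as its 6th.
3 letter names make it a third; at 2 semitones (a whole step narrower than major) the quality is diminished.

diminished third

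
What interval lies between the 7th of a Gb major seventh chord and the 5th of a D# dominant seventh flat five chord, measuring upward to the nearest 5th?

The 7th of Gb major seventh is F; the 5th of D# dominant seventh flat five is A.
Counting 3 letters and 4 half steps from F gives a major third.

major third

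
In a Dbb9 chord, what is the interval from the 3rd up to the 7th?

Dbb9 is spelled Dbb Fb Abb Cbb Ebb.
So we need the interval from Fb up to Cbb.
5 letter names make it a fifth; at 6 semitones (a half step narrower than perfect) the quality is diminished.

d5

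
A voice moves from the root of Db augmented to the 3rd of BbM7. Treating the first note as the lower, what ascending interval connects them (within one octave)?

The root of Db augmented is Db; the 3rd of BbM7 is D.
1 letter names make it a unison; at 1 semitone (a half step wider than perfect) the quality is augmented.

A1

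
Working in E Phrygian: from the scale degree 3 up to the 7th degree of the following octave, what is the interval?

perfect twelfth

Spelling E Phrygian: E F G A B C D.
That puts G below D.
From G to D is 19 semitones, exactly the perfect twelfth.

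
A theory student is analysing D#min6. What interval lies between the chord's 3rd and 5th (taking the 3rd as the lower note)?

D#m6 is spelled D#, F#, A#, B#.
The 3rd is F# and the 5th is A#.
F# up to A# spans 3 letter names and 4 semitones — a major third.

major third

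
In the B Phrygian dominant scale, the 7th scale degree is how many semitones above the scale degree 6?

The scale is B C D# E F# G A.
G up to A is a major second — 2 semitones.

2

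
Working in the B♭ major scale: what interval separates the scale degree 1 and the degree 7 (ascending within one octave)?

Spelling the B♭ major scale: B♭ C D E♭ F G A.
That puts B♭ below A.
From B♭ to A is 11 semitones, exactly the major seventh.

major seventh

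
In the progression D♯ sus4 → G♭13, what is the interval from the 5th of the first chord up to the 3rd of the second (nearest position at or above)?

d2

D♯ sus4 has A♯ as its 5th, and G♭13 has B♭ as its 3rd.
A♯ up to B♭ is 0 semitones, a whole step narrower than a major second, so the interval is diminished.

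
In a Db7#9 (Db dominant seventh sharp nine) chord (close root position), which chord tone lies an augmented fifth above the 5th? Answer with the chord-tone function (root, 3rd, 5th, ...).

9th

Db dominant seventh sharp nine is spelled Db–F–Ab–Cb–E.
The 5th is Ab. An augmented fifth above Ab is E.
E is the chord's 9th.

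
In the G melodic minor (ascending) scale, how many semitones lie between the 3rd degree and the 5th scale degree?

4

The scale is G A Bb C D E F#.
Bb up to D is a major third — 4 semitones.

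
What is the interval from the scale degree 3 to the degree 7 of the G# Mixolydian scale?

d5

Spelling the G# Mixolydian scale: G# A# B# C# D# E# F#.
The scale degree 3 is B# and the scale degree 7 is F#.
B# up to F# is 6 semitones, a half step narrower than a perfect fifth, so the interval is diminished.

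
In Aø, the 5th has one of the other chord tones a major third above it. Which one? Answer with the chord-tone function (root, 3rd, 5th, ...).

7th

A half-diminished seventh is spelled A–C–Eb–G.
The 5th is Eb. A major third above Eb is G.
G is the chord's 7th.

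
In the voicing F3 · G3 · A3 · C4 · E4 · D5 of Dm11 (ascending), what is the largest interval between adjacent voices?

m7

Adjacent intervals: F3→G3 = major second; G3→A3 = major second; A3→C4 = minor third; C4→E4 = major third; E4→D5 = minor seventh.
The largest is E4 to D5, a minor seventh (10 semitones).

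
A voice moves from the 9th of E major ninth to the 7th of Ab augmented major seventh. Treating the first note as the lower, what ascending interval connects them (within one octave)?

minor 2nd

The 9th of E major ninth is F#; the 7th of Ab augmented major seventh is G.
From F# to G: 1 semitone over a second = minor.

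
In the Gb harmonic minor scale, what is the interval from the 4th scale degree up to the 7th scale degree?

The scale runs Gb Ab Bbb Cb Db Ebb F.
So we need the interval from Cb up to F.
Cb up to F is 6 semitones, a half step wider than a perfect fourth, so the interval is augmented.

augmented fourth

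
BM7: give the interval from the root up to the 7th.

Bmaj7 (B major seventh) is spelled B-D♯-F♯-A♯.
That puts B below A♯.
From B to A♯ is 11 semitones, exactly the major seventh.

major seventh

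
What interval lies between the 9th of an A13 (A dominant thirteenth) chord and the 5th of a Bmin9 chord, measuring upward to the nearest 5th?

perfect fifth

A13 (A dominant thirteenth) has B as its 9th, and Bmin9 has F♯ as its 5th.
Counting 5 letters and 7 half steps from B gives a perfect fifth.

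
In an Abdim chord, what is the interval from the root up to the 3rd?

minor third

The chord tones of Abdim are Ab–Cb–Ebb.
Root = Ab; 3rd = Cb.
Ab up to Cb is 3 semitones, a half step narrower than a major third, so the interval is minor.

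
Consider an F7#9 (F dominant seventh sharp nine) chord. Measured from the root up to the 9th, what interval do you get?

Spelling the chord: F-A-C-E♭-G♯.
So we need the interval from F up to G♯.
F up to G♯ is 15 semitones, a half step wider than a major ninth, so the interval is augmented.

augmented ninth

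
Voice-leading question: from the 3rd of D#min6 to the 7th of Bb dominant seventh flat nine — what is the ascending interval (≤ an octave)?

D#min6 has F# as its 3rd, and Bb dominant seventh flat nine has Ab as its 7th.
F# up to Ab is 2 semitones, a whole step narrower than a major third, so the interval is diminished.

diminished third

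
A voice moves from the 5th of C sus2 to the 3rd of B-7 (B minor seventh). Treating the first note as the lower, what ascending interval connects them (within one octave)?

perfect 5th

C sus2 has G as its 5th, and B-7 (B minor seventh) has D as its 3rd.
G up to D spans 5 letter names and 7 semitones — a perfect fifth.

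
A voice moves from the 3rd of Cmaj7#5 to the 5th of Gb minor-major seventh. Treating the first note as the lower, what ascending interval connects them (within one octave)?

diminished seventh

Cmaj7#5 has E as its 3rd, and Gb minor-major seventh has Db as its 5th.
E up to Db is 9 semitones, a whole step narrower than a major seventh, so the interval is diminished.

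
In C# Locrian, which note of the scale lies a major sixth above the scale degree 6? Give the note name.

The scale is C# D E F# G A B.
The scale degree 6 is A; a major sixth above that is F# — scale degree 4.

F#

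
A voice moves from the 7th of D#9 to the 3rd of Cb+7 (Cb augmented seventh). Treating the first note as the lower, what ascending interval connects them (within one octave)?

D#9 has C# as its 7th, and Cb+7 (Cb augmented seventh) has Eb as its 3rd.
From C# to Eb: 2 semitones over a third = diminished.

diminished third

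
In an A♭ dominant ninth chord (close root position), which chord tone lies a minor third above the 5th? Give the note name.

Gb

A♭9 is spelled A♭–C–E♭–G♭–B♭.
The 5th is E♭. A minor third above E♭ is G♭.
G♭ is the chord's 7th.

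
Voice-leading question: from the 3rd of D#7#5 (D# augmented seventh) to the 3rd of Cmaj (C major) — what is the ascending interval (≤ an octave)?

diminished 7th

D#7#5 (D# augmented seventh) has F## as its 3rd, and Cmaj (C major) has E as its 3rd.
From F## to E: 9 semitones over a seventh = diminished.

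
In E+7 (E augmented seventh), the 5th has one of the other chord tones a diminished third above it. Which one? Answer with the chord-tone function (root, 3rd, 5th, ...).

7th

Eaug7: E-G#-B#-D.
The 5th is B#. A diminished third above B# is D.
D is the chord's 7th.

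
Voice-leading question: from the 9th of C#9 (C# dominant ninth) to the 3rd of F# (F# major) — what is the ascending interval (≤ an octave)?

C#9 (C# dominant ninth) has D# as its 9th, and F# (F# major) has A# as its 3rd.
D# up to A# spans 5 letter names and 7 semitones — a perfect fifth.

perfect fifth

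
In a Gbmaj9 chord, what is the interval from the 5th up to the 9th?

Gb major ninth is spelled Gb-Bb-Db-F-Ab.
So we need the interval from Db up to Ab.
Db up to Ab spans 5 letter names and 7 semitones — a perfect fifth.

perfect 5th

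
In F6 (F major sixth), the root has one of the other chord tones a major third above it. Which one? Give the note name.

A

Spelling the chord: F A C D.
The root is F. A major third above F is A.
A is the chord's 3rd.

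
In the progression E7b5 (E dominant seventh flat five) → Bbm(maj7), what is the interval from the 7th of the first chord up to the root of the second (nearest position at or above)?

m6

E7b5 (E dominant seventh flat five) has D as its 7th, and Bbm(maj7) has Bb as its root.
From D to Bb: 8 semitones over a sixth = minor.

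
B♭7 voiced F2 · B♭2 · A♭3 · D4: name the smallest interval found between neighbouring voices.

perfect 4th

Adjacent intervals: F2→B♭2 = perfect fourth; B♭2→A♭3 = minor seventh; A♭3→D4 = augmented fourth.
The smallest is F2 to B♭2, a perfect fourth (5 semitones).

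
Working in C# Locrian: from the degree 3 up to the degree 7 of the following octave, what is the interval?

Spelling C# Locrian: C# D E F# G A B.
So we need the interval from E up to B.
Counting 12 letters and 19 half steps from E gives a perfect twelfth.

perfect twelfth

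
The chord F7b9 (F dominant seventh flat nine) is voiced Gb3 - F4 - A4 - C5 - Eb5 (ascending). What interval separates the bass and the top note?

major thirteenth

The outer voices are Gb3 and Eb5.
Gb up to Eb spans 13 letter names and 21 semitones — a major thirteenth.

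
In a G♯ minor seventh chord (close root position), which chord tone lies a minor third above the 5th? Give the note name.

Spelling the chord: G♯ B D♯ F♯.
The 5th is D♯. A minor third above D♯ is F♯.
F♯ is the chord's 7th.

F#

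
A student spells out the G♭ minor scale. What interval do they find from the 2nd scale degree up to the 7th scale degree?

minor sixth

The scale runs G♭ A♭ B𝄫 C♭ D♭ E𝄫 F♭.
That puts A♭ below F♭.
A♭ up to F♭ is 8 semitones, a half step narrower than a major sixth, so the interval is minor.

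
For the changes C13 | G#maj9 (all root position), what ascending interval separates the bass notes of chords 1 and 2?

The roots are C and G#.
From C to G#: 8 semitones over a fifth = augmented.

augmented 5th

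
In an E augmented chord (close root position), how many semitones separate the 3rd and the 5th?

Spelling the chord: E-G#-B#.
G# to B# is a major third: 4 semitones.

4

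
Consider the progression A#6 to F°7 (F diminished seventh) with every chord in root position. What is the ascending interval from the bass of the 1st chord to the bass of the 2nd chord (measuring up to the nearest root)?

diminished sixth

The roots are A# and F.
6 letter names make it a sixth; at 7 semitones (a whole step narrower than major) the quality is diminished.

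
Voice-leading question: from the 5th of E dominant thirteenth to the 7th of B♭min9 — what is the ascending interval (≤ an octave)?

The 5th of E dominant thirteenth is B; the 7th of B♭min9 is A♭.
7 letter names make it a seventh; at 9 semitones (a whole step narrower than major) the quality is diminished.

d7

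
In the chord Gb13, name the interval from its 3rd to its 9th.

m7

The chord tones of Gb13 are Gb–Bb–Db–Fb–Ab–Eb.
3rd = Bb; 9th = Ab.
From Bb to Ab: 10 semitones over a seventh = minor.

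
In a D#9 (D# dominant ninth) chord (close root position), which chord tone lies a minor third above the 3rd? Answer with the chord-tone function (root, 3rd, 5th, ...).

D#9 is spelled D#, F##, A#, C#, E#.
The 3rd is F##. A minor third above F## is A#.
A# is the chord's 5th.

5th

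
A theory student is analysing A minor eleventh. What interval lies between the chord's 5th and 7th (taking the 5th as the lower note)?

minor 3rd

Am11 is spelled A–C–E–G–B–D.
The 5th is E and the 7th is G.
E up to G is 3 semitones, a half step narrower than a major third, so the interval is minor.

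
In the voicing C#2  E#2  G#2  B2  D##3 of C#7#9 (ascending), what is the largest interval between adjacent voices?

augmented 3rd

Adjacent intervals: C#2→E#2 = major third; E#2→G#2 = minor third; G#2→B2 = minor third; B2→D##3 = augmented third.
The largest is B2 to D##3, an augmented third (5 semitones).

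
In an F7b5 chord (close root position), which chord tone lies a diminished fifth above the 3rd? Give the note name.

The chord tones of F7b5 (F dominant seventh flat five) are F A Cb Eb.
The 3rd is A. A diminished fifth above A is Eb.
Eb is the chord's 7th.

Eb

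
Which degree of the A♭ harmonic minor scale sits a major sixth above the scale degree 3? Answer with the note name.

Ab

The scale is A♭ B♭ C♭ D♭ E♭ F♭ G.
The scale degree 3 is C♭; a major sixth above that is A♭ — scale degree 1.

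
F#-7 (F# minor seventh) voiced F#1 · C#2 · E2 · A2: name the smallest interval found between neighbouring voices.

minor third

Adjacent intervals: F#1→C#2 = perfect fifth; C#2→E2 = minor third; E2→A2 = perfect fourth.
The smallest is C#2 to E2, a minor third (3 semitones).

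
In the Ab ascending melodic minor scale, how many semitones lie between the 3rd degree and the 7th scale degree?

The scale is Ab Bb Cb Db Eb F G.
Cb up to G is an augmented fifth — 8 semitones.

8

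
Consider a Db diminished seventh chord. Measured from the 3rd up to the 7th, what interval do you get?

diminished fifth

The chord tones of Db°7 are Db, Fb, Abb, Cbb.
The 3rd is Fb and the 7th is Cbb.
Fb up to Cbb is 6 semitones, a half step narrower than a perfect fifth, so the interval is diminished.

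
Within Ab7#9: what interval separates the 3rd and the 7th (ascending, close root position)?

diminished fifth

The chord tones of Ab7#9 are Ab C Eb Gb B.
The 3rd is C and the 7th is Gb.
5 letter names make it a fifth; at 6 semitones (a half step narrower than perfect) the quality is diminished.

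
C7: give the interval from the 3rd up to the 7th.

C7 (C dominant seventh): C-E-G-B♭.
The 3rd is E and the 7th is B♭.
From E to B♭: 6 semitones over a fifth = diminished.

diminished fifth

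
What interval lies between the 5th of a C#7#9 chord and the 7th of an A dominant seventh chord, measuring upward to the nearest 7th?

The 5th of C#7#9 is G#; the 7th of A dominant seventh is G.
8 letter names make it an octave; at 11 semitones (a half step narrower than perfect) the quality is diminished.

diminished octave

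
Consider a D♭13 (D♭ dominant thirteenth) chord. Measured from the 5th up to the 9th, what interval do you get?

D♭13: D♭-F-A♭-C♭-E♭-B♭.
The 5th is A♭ and the 9th is E♭.
A♭ up to E♭ spans 5 letter names and 7 semitones — a perfect fifth.

perfect fifth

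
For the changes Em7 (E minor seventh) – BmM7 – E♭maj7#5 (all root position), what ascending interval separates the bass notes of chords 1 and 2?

perfect fifth

The roots are E and B.
From E to B is 7 semitones, exactly the perfect fifth.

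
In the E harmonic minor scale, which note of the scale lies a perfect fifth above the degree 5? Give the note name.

F#

The scale is E F♯ G A B C D♯.
The degree 5 is B; a perfect fifth above that is F♯ — scale degree 2.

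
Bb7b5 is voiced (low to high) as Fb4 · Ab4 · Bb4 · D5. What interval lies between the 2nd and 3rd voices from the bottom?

Those voices are Ab4 and Bb4.
Ab up to Bb spans 2 letter names and 2 semitones — a major second.

major second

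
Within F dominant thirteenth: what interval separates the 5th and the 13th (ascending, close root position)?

Spelling the chord: F, A, C, Eb, G, D.
5th = C; 13th = D.
From C to D is 14 semitones, exactly the major ninth.

major 9th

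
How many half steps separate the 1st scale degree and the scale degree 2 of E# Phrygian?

The scale is E# F# G# A# B# C# D#.
E# up to F# is a minor second — 1 semitone.

1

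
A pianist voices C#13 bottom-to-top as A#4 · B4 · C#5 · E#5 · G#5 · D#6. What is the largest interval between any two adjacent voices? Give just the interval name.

perfect 5th

Adjacent intervals: A#4→B4 = minor second; B4→C#5 = major second; C#5→E#5 = major third; E#5→G#5 = minor third; G#5→D#6 = perfect fifth.
The largest is G#5 to D#6, a perfect fifth (7 semitones).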